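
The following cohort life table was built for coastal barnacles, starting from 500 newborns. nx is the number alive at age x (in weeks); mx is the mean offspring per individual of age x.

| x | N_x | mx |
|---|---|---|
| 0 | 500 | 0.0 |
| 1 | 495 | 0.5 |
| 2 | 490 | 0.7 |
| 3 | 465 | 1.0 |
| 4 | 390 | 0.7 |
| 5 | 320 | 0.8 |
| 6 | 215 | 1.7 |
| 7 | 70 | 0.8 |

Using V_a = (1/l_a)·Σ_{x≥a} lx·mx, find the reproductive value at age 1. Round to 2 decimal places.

4.05

lx = nx/n0 = nx/500: 1, 0.99, 0.98, 0.93, 0.78, 0.64, 0.43, 0.14
lx·mx for x ≥ 1: 0.495, 0.686, 0.93, 0.546, 0.512, 0.731, 0.112 → sum = 4.012
V_1 = 4.012 / l_1 = 4.012 / 0.99 = 4.052525… → 4.05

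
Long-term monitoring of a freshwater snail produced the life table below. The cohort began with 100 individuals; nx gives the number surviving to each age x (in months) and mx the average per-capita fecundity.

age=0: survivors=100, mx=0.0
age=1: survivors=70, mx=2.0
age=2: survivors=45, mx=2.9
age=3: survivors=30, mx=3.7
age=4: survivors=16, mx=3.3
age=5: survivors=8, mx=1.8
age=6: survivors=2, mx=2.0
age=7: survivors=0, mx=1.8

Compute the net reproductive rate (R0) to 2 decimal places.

lx = nx/n0 = nx/100: 1, 0.7, 0.45, 0.3, 0.16, 0.08, 0.02, 0
lx·mx by age: 0, 1.4, 1.305, 1.11, 0.528, 0.144, 0.04, 0
R0 = Σ lx·mx = 4.527 → 4.53

4.53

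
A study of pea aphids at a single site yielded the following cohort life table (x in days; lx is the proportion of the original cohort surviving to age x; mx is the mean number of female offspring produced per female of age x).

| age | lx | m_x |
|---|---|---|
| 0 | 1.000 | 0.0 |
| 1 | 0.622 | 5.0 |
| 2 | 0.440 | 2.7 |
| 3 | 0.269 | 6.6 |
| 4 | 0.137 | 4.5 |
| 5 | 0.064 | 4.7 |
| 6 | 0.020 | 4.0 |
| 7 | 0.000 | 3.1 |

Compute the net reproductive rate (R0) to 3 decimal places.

7.071

lx·mx by age: 0, 3.11, 1.188, 1.7754, 0.6165, 0.3008, 0.08, 0
R0 = Σ lx·mx = 7.0707 → 7.071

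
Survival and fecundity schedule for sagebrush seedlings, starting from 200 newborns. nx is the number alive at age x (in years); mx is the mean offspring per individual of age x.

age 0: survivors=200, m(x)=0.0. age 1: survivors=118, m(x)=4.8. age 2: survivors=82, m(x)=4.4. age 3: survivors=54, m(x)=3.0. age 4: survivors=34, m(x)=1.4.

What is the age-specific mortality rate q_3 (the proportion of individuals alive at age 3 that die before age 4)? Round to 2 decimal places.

0.37

lx = nx/n0 = nx/200: 1, 0.59, 0.41, 0.27, 0.17
q_3 = (l_3 − l_4) / l_3 = (0.27 − 0.17) / 0.27
     = 0.1 / 0.27 = 0.37037… → 0.37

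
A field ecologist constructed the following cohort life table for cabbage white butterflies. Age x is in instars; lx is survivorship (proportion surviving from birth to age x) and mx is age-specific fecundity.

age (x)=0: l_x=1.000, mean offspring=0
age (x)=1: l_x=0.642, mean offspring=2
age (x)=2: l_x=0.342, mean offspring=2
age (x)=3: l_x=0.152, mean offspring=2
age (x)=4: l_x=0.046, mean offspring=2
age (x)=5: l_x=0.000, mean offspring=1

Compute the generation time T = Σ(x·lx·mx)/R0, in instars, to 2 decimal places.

lx·mx: 0, 1.284, 0.684, 0.304, 0.092, 0 → R0 = 2.364
x·lx·mx: 0, 1.284, 1.368, 0.912, 0.368, 0 → Σ = 3.932
T = 3.932 / 2.364 = 1.663283… → 1.66

1.66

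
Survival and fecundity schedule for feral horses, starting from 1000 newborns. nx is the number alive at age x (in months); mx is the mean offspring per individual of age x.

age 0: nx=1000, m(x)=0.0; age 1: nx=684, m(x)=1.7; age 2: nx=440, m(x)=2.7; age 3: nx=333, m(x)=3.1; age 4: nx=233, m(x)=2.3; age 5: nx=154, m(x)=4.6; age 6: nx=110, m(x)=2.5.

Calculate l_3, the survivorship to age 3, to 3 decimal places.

l_3 = n_3/n_0 = 333/1000 = 0.333 → 0.333

0.333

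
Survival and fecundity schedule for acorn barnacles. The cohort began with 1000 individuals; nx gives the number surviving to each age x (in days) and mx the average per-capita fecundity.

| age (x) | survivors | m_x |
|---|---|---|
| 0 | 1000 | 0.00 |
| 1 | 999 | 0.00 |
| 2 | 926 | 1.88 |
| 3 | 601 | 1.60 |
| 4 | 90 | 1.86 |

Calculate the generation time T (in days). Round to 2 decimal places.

2.45

lx = nx/n0 = nx/1000: 1, 0.999, 0.926, 0.601, 0.09
lx·mx: 0, 0, 1.74088, 0.9616, 0.1674 → R0 = 2.86988
x·lx·mx: 0, 0, 3.48176, 2.8848, 0.6696 → Σ = 7.03616
T = 7.03616 / 2.86988 = 2.451726… → 2.45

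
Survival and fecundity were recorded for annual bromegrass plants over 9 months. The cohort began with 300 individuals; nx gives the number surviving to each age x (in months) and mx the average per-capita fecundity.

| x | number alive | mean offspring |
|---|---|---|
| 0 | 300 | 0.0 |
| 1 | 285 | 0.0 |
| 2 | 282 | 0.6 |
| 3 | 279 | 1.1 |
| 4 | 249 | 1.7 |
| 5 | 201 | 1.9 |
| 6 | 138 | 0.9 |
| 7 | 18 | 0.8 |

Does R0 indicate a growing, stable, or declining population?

lx = nx/n0 = nx/300: 1, 0.95, 0.94, 0.93, 0.83, 0.67, 0.46, 0.06
R0 = Σ lx·mx = 0 + 0 + 0.564 + 1.023 + 1.411 + 1.273 + 0.414 + 0.048 = 4.733
R0 > 1, so the population is growing.

growing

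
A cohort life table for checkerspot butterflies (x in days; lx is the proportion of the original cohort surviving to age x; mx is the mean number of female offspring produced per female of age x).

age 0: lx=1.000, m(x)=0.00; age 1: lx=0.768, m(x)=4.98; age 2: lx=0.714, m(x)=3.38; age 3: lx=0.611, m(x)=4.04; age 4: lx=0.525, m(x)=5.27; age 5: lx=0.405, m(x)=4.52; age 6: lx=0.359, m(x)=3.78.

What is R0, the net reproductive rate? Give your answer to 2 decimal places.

14.66

lx·mx by age: 0, 3.82464, 2.41332, 2.46844, 2.76675, 1.8306, 1.35702
R0 = Σ lx·mx = 14.66077 → 14.66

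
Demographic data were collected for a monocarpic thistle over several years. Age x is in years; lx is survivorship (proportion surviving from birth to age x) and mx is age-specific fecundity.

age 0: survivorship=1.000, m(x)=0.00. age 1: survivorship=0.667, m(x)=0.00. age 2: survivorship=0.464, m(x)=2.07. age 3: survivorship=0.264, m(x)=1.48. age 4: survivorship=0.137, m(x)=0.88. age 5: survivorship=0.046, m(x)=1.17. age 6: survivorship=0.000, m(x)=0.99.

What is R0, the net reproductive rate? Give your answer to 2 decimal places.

1.53

lx·mx by age: 0, 0, 0.96048, 0.39072, 0.12056, 0.05382, 0
R0 = Σ lx·mx = 1.52558 → 1.53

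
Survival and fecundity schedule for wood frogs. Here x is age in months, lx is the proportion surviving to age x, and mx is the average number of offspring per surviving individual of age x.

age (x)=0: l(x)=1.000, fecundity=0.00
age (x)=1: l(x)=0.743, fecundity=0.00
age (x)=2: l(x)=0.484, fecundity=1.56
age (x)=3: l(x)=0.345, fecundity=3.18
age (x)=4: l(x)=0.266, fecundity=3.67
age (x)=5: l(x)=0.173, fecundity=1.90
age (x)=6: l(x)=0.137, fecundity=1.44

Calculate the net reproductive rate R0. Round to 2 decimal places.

lx·mx by age: 0, 0, 0.75504, 1.0971, 0.97622, 0.3287, 0.19728
R0 = Σ lx·mx = 3.35434 → 3.35

3.35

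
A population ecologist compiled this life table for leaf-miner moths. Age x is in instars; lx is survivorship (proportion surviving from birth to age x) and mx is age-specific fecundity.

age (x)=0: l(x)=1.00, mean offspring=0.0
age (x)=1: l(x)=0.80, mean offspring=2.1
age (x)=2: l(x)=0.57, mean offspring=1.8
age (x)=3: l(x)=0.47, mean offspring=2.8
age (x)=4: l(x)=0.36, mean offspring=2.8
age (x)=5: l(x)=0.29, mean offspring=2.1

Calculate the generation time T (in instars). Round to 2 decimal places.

lx·mx: 0, 1.68, 1.026, 1.316, 1.008, 0.609 → R0 = 5.639
x·lx·mx: 0, 1.68, 2.052, 3.948, 4.032, 3.045 → Σ = 14.757
T = 14.757 / 5.639 = 2.616953… → 2.62

2.62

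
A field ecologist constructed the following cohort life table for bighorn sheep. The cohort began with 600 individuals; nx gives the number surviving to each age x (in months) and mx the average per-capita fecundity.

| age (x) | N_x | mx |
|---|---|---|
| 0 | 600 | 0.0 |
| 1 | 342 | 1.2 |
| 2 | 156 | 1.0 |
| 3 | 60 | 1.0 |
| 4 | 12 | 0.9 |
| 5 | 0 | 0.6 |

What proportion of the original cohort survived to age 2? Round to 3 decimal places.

0.260

l_2 = n_2/n_0 = 156/600 = 0.26 → 0.260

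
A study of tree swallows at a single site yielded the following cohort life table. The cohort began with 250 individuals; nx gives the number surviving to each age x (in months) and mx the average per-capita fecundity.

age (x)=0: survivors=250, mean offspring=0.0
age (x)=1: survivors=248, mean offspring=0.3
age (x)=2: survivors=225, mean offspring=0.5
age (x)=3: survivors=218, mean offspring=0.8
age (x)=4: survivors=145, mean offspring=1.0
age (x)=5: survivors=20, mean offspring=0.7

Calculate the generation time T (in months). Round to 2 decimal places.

lx = nx/n0 = nx/250: 1, 0.992, 0.9, 0.872, 0.58, 0.08
lx·mx: 0, 0.2976, 0.45, 0.6976, 0.58, 0.056 → R0 = 2.0812
x·lx·mx: 0, 0.2976, 0.9, 2.0928, 2.32, 0.28 → Σ = 5.8904
T = 5.8904 / 2.0812 = 2.83029… → 2.83

2.83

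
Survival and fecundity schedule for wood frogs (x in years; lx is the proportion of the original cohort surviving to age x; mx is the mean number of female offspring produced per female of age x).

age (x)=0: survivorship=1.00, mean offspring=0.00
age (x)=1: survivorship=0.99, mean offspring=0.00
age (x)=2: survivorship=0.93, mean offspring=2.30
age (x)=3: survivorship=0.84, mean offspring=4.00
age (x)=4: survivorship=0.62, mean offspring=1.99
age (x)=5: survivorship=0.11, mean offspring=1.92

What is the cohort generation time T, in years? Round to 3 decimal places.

2.930

lx·mx: 0, 0, 2.139, 3.36, 1.2338, 0.2112 → R0 = 6.944
x·lx·mx: 0, 0, 4.278, 10.08, 4.9352, 1.056 → Σ = 20.3492
T = 20.3492 / 6.944 = 2.930472… → 2.930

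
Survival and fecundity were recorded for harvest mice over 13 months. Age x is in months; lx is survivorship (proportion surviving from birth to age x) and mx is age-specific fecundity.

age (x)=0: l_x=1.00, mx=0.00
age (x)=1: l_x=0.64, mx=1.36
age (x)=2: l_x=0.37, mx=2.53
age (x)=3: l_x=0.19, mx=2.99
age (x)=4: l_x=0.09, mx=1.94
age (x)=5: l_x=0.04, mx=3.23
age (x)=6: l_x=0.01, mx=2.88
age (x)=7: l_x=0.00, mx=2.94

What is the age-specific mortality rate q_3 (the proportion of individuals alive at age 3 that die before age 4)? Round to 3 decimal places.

0.526

q_3 = (l_3 − l_4) / l_3 = (0.19 − 0.09) / 0.19
     = 0.1 / 0.19 = 0.526316… → 0.526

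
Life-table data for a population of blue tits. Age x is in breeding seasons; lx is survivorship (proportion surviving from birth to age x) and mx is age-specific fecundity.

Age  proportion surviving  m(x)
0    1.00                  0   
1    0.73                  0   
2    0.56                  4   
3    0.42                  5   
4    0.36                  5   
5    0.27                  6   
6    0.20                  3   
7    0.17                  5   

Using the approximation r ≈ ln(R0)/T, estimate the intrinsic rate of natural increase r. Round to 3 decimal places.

R0 = Σ lx·mx = 0 + 0 + 2.24 + 2.1 + 1.8 + 1.62 + 0.6 + 0.85 = 9.21
Σ x·lx·mx = 35.63; T = 35.63/9.21 = 3.86862…
r ≈ ln(R0)/T = ln(9.21)/3.86862… = 0.57392… → 0.574

0.574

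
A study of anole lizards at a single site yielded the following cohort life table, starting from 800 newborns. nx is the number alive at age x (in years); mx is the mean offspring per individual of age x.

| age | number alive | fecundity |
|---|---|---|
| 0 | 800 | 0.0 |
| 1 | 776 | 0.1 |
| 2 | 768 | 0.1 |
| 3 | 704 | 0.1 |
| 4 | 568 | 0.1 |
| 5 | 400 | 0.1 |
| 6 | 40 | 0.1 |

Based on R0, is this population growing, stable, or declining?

lx = nx/n0 = nx/800: 1, 0.97, 0.96, 0.88, 0.71, 0.5, 0.05
R0 = Σ lx·mx = 0 + 0.097 + 0.096 + 0.088 + 0.071 + 0.05 + 0.005 = 0.407
R0 < 1, so the population is declining.

declining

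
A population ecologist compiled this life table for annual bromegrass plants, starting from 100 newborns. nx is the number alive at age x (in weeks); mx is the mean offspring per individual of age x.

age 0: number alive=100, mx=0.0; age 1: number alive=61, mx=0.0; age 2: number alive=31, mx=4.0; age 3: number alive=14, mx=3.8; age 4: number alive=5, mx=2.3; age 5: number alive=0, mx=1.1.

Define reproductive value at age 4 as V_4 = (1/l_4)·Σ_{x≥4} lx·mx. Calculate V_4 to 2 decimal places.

lx = nx/n0 = nx/100: 1, 0.61, 0.31, 0.14, 0.05, 0
lx·mx for x ≥ 4: 0.115, 0 → sum = 0.115
V_4 = 0.115 / l_4 = 0.115 / 0.05 = 2.3 → 2.30

2.30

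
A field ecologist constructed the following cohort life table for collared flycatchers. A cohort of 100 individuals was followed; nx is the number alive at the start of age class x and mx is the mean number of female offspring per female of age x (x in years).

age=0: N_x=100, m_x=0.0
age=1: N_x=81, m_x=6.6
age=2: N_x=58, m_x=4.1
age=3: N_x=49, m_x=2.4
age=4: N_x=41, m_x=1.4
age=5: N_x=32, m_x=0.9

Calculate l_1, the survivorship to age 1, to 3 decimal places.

0.810

l_1 = n_1/n_0 = 81/100 = 0.81 → 0.810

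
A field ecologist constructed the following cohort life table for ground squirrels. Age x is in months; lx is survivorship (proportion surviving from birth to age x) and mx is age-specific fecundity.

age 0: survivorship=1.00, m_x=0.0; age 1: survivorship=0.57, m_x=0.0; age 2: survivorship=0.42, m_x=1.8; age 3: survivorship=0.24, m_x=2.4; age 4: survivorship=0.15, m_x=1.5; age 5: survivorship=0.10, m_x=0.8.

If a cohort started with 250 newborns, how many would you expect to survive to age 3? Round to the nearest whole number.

Expected survivors = N0 · l_3 = 250 × 0.24 = 60 → 60

60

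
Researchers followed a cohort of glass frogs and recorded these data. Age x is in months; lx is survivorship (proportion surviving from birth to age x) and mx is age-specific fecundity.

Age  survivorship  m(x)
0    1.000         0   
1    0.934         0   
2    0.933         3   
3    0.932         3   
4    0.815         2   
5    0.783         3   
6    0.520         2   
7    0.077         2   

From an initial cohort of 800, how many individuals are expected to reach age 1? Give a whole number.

Expected survivors = N0 · l_1 = 800 × 0.934 = 747.2 → 747

747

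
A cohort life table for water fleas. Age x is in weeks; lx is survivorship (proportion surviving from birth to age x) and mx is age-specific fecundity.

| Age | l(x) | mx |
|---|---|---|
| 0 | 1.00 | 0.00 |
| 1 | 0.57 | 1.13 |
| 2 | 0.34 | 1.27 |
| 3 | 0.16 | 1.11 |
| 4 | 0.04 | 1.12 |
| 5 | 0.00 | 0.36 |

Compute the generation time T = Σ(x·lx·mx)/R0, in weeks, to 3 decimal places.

lx·mx: 0, 0.6441, 0.4318, 0.1776, 0.0448, 0 → R0 = 1.2983
x·lx·mx: 0, 0.6441, 0.8636, 0.5328, 0.1792, 0 → Σ = 2.2197
T = 2.2197 / 1.2983 = 1.709697… → 1.710

1.710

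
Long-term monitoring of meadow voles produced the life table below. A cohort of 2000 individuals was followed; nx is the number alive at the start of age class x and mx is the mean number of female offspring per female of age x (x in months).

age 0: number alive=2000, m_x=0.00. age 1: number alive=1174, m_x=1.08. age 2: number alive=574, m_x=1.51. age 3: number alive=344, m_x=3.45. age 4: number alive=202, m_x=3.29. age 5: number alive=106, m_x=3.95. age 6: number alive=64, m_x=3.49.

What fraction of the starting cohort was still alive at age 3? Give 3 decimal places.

0.172

l_3 = n_3/n_0 = 344/2000 = 0.172 → 0.172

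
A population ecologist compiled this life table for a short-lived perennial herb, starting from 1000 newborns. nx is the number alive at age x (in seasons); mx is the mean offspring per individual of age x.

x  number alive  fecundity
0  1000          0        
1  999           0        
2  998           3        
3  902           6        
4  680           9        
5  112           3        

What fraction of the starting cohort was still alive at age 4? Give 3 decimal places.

0.680

l_4 = n_4/n_0 = 680/1000 = 0.68 → 0.680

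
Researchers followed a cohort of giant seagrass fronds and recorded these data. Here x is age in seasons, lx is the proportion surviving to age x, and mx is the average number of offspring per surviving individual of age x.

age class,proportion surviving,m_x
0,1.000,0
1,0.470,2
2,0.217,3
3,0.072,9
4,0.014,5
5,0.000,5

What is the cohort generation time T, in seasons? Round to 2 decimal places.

lx·mx: 0, 0.94, 0.651, 0.648, 0.07, 0 → R0 = 2.309
x·lx·mx: 0, 0.94, 1.302, 1.944, 0.28, 0 → Σ = 4.466
T = 4.466 / 2.309 = 1.934171… → 1.93

1.93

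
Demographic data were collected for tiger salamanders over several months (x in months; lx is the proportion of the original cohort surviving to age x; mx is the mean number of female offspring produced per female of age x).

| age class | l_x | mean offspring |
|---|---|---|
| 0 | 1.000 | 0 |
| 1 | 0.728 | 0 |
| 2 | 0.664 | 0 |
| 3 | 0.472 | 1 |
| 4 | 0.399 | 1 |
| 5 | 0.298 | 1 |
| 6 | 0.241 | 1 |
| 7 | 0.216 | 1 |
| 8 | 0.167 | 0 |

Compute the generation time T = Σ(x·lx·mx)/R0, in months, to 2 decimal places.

lx·mx: 0, 0, 0, 0.472, 0.399, 0.298, 0.241, 0.216, 0 → R0 = 1.626
x·lx·mx: 0, 0, 0, 1.416, 1.596, 1.49, 1.446, 1.512, 0 → Σ = 7.46
T = 7.46 / 1.626 = 4.587946… → 4.59

4.59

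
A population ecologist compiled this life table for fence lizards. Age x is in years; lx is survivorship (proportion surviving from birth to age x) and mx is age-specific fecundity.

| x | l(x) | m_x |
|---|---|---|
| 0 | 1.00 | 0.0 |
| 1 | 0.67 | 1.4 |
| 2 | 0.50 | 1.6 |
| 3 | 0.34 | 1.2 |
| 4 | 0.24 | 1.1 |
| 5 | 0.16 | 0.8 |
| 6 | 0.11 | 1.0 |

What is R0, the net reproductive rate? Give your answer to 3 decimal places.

lx·mx by age: 0, 0.938, 0.8, 0.408, 0.264, 0.128, 0.11
R0 = Σ lx·mx = 2.648 → 2.648

2.648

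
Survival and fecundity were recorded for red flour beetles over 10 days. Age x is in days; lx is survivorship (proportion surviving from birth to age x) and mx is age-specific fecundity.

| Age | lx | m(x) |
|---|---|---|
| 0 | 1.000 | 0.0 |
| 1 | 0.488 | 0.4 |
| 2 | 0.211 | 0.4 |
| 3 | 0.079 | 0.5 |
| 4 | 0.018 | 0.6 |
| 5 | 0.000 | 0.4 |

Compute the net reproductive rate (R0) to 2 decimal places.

0.33

lx·mx by age: 0, 0.1952, 0.0844, 0.0395, 0.0108, 0
R0 = Σ lx·mx = 0.3299 → 0.33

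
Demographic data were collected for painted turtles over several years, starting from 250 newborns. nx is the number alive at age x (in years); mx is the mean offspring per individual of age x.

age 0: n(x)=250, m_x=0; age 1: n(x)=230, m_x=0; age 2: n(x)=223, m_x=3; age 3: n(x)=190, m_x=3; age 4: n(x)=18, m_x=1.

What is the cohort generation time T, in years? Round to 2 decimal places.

2.48

lx = nx/n0 = nx/250: 1, 0.92, 0.892, 0.76, 0.072
lx·mx: 0, 0, 2.676, 2.28, 0.072 → R0 = 5.028
x·lx·mx: 0, 0, 5.352, 6.84, 0.288 → Σ = 12.48
T = 12.48 / 5.028 = 2.4821… → 2.48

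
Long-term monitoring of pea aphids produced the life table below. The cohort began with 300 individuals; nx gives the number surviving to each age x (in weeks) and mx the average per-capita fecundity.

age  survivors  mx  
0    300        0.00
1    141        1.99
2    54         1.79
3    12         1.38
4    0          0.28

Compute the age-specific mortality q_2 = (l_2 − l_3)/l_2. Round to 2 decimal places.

0.78

lx = nx/n0 = nx/300: 1, 0.47, 0.18, 0.04, 0
q_2 = (l_2 − l_3) / l_2 = (0.18 − 0.04) / 0.18
     = 0.14 / 0.18 = 0.777778… → 0.78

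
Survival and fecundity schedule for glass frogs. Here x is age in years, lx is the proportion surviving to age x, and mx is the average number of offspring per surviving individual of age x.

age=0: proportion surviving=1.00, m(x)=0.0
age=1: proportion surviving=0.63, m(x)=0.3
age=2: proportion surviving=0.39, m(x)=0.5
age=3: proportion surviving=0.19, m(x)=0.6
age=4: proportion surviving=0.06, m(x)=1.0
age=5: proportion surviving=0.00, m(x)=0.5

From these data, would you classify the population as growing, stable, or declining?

declining

R0 = Σ lx·mx = 0 + 0.189 + 0.195 + 0.114 + 0.06 + 0 = 0.558
R0 < 1, so the population is declining.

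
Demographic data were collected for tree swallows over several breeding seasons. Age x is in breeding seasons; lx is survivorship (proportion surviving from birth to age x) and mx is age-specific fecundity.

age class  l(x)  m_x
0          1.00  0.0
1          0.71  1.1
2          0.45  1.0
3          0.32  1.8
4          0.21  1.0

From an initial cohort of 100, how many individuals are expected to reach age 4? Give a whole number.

Expected survivors = N0 · l_4 = 100 × 0.21 = 21 → 21

21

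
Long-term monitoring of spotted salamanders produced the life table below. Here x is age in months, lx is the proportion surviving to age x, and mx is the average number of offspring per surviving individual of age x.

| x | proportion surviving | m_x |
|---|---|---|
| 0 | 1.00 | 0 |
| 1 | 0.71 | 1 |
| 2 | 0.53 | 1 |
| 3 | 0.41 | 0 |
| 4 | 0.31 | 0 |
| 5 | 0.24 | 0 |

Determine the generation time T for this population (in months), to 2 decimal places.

1.43

lx·mx: 0, 0.71, 0.53, 0, 0, 0 → R0 = 1.24
x·lx·mx: 0, 0.71, 1.06, 0, 0, 0 → Σ = 1.77
T = 1.77 / 1.24 = 1.427419… → 1.43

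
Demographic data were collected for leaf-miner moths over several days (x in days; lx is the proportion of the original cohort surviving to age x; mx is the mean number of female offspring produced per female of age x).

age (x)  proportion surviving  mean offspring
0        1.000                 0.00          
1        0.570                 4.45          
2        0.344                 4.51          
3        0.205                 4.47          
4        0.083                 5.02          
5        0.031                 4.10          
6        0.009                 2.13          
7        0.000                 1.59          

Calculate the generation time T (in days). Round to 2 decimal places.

lx·mx: 0, 2.5365, 1.55144, 0.91635, 0.41666, 0.1271, 0.01917, 0 → R0 = 5.56722
x·lx·mx: 0, 2.5365, 3.10288, 2.74905, 1.66664, 0.6355, 0.11502, 0 → Σ = 10.80559
T = 10.80559 / 5.56722 = 1.940931… → 1.94

1.94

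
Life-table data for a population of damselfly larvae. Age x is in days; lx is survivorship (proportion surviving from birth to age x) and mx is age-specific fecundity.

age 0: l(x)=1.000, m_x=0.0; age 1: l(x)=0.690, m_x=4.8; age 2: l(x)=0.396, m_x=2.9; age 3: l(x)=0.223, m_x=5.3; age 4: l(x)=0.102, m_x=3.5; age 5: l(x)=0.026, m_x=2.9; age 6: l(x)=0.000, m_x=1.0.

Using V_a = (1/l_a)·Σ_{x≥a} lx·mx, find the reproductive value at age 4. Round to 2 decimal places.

lx·mx for x ≥ 4: 0.357, 0.0754, 0 → sum = 0.4324
V_4 = 0.4324 / l_4 = 0.4324 / 0.102 = 4.239216… → 4.24

4.24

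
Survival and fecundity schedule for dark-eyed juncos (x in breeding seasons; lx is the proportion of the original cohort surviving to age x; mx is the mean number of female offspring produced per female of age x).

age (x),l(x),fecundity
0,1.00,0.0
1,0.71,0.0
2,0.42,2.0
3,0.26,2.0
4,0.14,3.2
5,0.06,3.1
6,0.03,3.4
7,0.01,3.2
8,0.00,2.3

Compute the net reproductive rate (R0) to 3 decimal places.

2.128

lx·mx by age: 0, 0, 0.84, 0.52, 0.448, 0.186, 0.102, 0.032, 0
R0 = Σ lx·mx = 2.128 → 2.128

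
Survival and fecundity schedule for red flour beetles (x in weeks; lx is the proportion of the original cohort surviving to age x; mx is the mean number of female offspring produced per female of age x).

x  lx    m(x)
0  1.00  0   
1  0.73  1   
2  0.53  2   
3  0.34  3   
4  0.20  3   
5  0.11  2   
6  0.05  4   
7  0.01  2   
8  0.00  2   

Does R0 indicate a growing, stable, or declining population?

growing

R0 = Σ lx·mx = 0 + 0.73 + 1.06 + 1.02 + 0.6 + 0.22 + 0.2 + 0.02 + 0 = 3.85
R0 > 1, so the population is growing.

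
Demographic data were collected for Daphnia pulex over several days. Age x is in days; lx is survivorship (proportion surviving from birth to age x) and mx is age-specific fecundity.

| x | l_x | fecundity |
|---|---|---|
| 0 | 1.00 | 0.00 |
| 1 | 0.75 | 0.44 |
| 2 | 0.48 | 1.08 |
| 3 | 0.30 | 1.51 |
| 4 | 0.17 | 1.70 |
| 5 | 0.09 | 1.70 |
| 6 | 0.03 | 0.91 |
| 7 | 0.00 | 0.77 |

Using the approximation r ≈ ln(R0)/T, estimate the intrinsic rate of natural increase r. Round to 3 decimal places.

0.210

R0 = Σ lx·mx = 0 + 0.33 + 0.5184 + 0.453 + 0.289 + 0.153 + 0.0273 + 0 = 1.7707
Σ x·lx·mx = 4.8106; T = 4.8106/1.7707 = 2.71678…
r ≈ ln(R0)/T = ln(1.7707)/2.71678… = 0.21031… → 0.210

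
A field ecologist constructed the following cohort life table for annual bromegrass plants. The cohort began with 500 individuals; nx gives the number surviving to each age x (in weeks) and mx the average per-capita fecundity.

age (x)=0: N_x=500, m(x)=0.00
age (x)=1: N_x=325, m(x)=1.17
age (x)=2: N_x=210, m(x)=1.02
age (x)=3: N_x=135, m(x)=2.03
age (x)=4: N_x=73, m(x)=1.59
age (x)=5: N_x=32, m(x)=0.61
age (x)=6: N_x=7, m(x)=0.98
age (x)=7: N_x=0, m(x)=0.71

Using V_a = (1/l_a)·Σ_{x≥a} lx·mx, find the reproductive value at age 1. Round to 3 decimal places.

3.111

lx = nx/n0 = nx/500: 1, 0.65, 0.42, 0.27, 0.146, 0.064, 0.014, 0
lx·mx for x ≥ 1: 0.7605, 0.4284, 0.5481, 0.23214, 0.03904, 0.01372, 0 → sum = 2.0219
V_1 = 2.0219 / l_1 = 2.0219 / 0.65 = 3.110615… → 3.111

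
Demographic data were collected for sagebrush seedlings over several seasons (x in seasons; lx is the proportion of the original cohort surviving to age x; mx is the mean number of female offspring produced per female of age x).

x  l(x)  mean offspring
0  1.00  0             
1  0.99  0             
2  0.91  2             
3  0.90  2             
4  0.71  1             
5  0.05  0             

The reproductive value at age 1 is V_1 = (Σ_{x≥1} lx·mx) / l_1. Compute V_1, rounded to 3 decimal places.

4.374

lx·mx for x ≥ 1: 0, 1.82, 1.8, 0.71, 0 → sum = 4.33
V_1 = 4.33 / l_1 = 4.33 / 0.99 = 4.373737… → 4.374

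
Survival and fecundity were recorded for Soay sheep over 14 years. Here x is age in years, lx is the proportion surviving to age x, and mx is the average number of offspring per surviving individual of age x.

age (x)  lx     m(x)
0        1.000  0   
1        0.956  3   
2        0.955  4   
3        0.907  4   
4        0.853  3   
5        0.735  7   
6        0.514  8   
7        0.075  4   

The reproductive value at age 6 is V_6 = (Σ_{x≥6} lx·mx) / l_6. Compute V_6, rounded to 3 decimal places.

8.584

lx·mx for x ≥ 6: 4.112, 0.3 → sum = 4.412
V_6 = 4.412 / l_6 = 4.412 / 0.514 = 8.583658… → 8.584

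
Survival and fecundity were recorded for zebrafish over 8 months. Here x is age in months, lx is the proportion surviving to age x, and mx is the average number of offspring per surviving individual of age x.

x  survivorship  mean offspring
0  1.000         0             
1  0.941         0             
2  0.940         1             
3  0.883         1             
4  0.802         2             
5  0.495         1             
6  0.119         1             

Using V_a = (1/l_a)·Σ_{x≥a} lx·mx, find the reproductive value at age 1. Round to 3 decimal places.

4.294

lx·mx for x ≥ 1: 0, 0.94, 0.883, 1.604, 0.495, 0.119 → sum = 4.041
V_1 = 4.041 / l_1 = 4.041 / 0.941 = 4.294368… → 4.294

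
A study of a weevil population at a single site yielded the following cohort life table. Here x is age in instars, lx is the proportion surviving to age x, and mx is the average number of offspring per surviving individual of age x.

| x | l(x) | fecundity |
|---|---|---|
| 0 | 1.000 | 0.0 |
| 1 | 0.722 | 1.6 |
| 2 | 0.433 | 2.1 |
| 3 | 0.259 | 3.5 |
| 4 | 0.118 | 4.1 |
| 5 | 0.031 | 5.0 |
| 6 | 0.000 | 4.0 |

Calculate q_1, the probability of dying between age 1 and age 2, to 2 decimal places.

q_1 = (l_1 − l_2) / l_1 = (0.722 − 0.433) / 0.722
     = 0.289 / 0.722 = 0.400277… → 0.40

0.40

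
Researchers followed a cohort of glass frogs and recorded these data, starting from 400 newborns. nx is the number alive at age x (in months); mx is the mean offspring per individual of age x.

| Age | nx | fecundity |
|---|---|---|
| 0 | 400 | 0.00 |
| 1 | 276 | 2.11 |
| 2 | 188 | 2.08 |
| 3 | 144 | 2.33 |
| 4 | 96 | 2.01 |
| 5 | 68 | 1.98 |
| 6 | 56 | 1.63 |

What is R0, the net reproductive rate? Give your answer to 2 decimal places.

4.32

lx = nx/n0 = nx/400: 1, 0.69, 0.47, 0.36, 0.24, 0.17, 0.14
lx·mx by age: 0, 1.4559, 0.9776, 0.8388, 0.4824, 0.3366, 0.2282
R0 = Σ lx·mx = 4.3195 → 4.32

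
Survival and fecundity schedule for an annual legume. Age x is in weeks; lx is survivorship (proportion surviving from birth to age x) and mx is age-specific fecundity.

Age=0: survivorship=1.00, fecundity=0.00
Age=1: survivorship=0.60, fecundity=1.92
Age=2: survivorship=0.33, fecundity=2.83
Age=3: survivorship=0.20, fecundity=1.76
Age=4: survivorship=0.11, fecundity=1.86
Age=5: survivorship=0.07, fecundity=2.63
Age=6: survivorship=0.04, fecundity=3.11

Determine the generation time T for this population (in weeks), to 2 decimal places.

lx·mx: 0, 1.152, 0.9339, 0.352, 0.2046, 0.1841, 0.1244 → R0 = 2.951
x·lx·mx: 0, 1.152, 1.8678, 1.056, 0.8184, 0.9205, 0.7464 → Σ = 6.5611
T = 6.5611 / 2.951 = 2.223348… → 2.22

2.22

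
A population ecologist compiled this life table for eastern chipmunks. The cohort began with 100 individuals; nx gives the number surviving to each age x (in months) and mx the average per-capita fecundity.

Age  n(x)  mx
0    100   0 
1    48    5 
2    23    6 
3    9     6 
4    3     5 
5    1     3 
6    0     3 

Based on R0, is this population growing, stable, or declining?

lx = nx/n0 = nx/100: 1, 0.48, 0.23, 0.09, 0.03, 0.01, 0
R0 = Σ lx·mx = 0 + 2.4 + 1.38 + 0.54 + 0.15 + 0.03 + 0 = 4.5
R0 > 1, so the population is growing.

growing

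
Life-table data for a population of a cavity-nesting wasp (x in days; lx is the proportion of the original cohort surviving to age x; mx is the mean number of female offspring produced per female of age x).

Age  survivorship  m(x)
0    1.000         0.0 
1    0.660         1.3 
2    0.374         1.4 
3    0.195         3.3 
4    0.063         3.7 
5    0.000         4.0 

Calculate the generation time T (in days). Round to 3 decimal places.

2.111

lx·mx: 0, 0.858, 0.5236, 0.6435, 0.2331, 0 → R0 = 2.2582
x·lx·mx: 0, 0.858, 1.0472, 1.9305, 0.9324, 0 → Σ = 4.7681
T = 4.7681 / 2.2582 = 2.11146… → 2.111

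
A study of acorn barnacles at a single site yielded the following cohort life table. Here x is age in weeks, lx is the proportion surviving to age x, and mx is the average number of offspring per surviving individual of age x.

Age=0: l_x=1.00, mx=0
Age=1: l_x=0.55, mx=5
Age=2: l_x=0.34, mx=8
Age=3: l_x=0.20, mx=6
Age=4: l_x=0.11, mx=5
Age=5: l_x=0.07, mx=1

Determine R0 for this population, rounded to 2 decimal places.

7.29

lx·mx by age: 0, 2.75, 2.72, 1.2, 0.55, 0.07
R0 = Σ lx·mx = 7.29 → 7.29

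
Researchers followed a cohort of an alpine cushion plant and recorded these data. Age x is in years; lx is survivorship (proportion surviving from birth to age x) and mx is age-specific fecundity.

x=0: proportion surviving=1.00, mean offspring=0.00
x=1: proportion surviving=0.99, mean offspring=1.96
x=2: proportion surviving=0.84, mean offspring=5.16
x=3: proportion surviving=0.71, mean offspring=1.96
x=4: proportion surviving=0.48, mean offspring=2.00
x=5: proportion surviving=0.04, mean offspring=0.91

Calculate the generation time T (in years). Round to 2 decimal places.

2.17

lx·mx: 0, 1.9404, 4.3344, 1.3916, 0.96, 0.0364 → R0 = 8.6628
x·lx·mx: 0, 1.9404, 8.6688, 4.1748, 3.84, 0.182 → Σ = 18.806
T = 18.806 / 8.6628 = 2.170892… → 2.17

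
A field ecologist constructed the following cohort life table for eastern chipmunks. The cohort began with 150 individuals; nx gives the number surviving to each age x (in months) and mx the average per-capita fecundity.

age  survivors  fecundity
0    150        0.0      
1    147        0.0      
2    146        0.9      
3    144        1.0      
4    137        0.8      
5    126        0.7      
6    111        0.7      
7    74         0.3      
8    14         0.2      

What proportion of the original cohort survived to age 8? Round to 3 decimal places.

0.093

l_8 = n_8/n_0 = 14/150 = 0.093333… → 0.093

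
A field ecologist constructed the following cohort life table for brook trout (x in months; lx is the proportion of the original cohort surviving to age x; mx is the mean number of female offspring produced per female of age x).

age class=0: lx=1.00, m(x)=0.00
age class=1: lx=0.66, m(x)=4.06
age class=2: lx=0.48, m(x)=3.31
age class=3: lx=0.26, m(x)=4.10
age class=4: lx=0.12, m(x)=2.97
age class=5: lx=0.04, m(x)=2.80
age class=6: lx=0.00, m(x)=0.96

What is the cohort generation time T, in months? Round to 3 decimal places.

lx·mx: 0, 2.6796, 1.5888, 1.066, 0.3564, 0.112, 0 → R0 = 5.8028
x·lx·mx: 0, 2.6796, 3.1776, 3.198, 1.4256, 0.56, 0 → Σ = 11.0408
T = 11.0408 / 5.8028 = 1.902668… → 1.903

1.903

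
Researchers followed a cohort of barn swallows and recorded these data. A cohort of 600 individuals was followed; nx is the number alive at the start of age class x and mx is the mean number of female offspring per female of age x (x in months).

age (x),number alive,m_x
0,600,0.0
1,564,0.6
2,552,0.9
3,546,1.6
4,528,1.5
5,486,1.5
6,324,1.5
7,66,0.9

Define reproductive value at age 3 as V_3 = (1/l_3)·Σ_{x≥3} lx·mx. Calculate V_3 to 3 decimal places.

lx = nx/n0 = nx/600: 1, 0.94, 0.92, 0.91, 0.88, 0.81, 0.54, 0.11
lx·mx for x ≥ 3: 1.456, 1.32, 1.215, 0.81, 0.099 → sum = 4.9
V_3 = 4.9 / l_3 = 4.9 / 0.91 = 5.384615… → 5.385

5.385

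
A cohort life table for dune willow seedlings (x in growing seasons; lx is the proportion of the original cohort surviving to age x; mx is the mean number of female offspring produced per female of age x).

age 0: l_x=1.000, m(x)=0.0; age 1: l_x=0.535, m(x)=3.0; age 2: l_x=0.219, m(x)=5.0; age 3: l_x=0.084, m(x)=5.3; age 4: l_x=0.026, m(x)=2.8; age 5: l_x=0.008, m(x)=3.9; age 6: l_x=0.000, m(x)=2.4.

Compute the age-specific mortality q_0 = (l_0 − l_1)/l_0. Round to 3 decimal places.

q_0 = (l_0 − l_1) / l_0 = (1 − 0.535) / 1
     = 0.465 / 1 = 0.465 → 0.465

0.465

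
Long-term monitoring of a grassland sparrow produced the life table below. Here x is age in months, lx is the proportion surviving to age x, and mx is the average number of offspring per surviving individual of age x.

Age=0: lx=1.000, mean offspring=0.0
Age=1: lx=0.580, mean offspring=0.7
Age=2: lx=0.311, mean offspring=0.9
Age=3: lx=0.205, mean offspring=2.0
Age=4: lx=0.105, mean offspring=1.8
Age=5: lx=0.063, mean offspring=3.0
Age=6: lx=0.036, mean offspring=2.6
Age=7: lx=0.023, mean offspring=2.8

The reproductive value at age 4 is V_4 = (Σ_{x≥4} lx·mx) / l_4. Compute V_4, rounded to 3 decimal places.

lx·mx for x ≥ 4: 0.189, 0.189, 0.0936, 0.0644 → sum = 0.536
V_4 = 0.536 / l_4 = 0.536 / 0.105 = 5.104762… → 5.105

5.105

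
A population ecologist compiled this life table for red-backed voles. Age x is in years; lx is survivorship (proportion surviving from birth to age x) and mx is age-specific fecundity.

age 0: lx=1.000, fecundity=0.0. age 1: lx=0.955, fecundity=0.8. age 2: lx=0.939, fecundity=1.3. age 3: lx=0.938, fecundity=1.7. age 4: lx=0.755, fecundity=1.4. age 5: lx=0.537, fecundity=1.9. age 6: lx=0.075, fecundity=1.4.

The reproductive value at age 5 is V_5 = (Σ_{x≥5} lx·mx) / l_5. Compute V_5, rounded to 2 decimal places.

2.10

lx·mx for x ≥ 5: 1.0203, 0.105 → sum = 1.1253
V_5 = 1.1253 / l_5 = 1.1253 / 0.537 = 2.095531… → 2.10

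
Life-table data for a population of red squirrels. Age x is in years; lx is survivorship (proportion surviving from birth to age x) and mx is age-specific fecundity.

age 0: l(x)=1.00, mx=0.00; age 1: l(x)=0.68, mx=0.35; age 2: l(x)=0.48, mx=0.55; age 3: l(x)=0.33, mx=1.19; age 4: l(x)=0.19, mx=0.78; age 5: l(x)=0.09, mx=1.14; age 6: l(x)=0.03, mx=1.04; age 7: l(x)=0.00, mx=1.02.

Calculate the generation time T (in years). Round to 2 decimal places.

2.75

lx·mx: 0, 0.238, 0.264, 0.3927, 0.1482, 0.1026, 0.0312, 0 → R0 = 1.1767
x·lx·mx: 0, 0.238, 0.528, 1.1781, 0.5928, 0.513, 0.1872, 0 → Σ = 3.2371
T = 3.2371 / 1.1767 = 2.750999… → 2.75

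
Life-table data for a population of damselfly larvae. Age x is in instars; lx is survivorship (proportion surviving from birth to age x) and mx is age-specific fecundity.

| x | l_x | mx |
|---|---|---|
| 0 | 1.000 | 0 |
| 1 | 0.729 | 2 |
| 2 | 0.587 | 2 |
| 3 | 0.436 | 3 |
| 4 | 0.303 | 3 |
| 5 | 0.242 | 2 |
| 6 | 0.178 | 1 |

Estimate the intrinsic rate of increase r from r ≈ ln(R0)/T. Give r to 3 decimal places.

R0 = Σ lx·mx = 0 + 1.458 + 1.174 + 1.308 + 0.909 + 0.484 + 0.178 = 5.511
Σ x·lx·mx = 14.854; T = 14.854/5.511 = 2.69534…
r ≈ ln(R0)/T = ln(5.511)/2.69534… = 0.63322… → 0.633

0.633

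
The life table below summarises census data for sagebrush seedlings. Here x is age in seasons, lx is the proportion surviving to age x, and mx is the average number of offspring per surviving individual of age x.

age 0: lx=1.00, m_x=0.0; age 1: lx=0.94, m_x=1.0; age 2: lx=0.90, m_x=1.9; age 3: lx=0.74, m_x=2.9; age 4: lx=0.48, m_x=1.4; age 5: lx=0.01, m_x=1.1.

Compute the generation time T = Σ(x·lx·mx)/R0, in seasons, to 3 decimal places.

lx·mx: 0, 0.94, 1.71, 2.146, 0.672, 0.011 → R0 = 5.479
x·lx·mx: 0, 0.94, 3.42, 6.438, 2.688, 0.055 → Σ = 13.541
T = 13.541 / 5.479 = 2.471436… → 2.471

2.471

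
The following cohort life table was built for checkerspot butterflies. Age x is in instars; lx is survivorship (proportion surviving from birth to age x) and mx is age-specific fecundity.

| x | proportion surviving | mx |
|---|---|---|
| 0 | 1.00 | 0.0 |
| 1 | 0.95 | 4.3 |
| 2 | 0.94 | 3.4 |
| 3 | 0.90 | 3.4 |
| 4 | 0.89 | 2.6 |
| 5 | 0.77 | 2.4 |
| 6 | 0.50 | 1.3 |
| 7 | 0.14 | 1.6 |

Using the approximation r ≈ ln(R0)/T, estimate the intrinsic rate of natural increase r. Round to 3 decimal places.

R0 = Σ lx·mx = 0 + 4.085 + 3.196 + 3.06 + 2.314 + 1.848 + 0.65 + 0.224 = 15.377
Σ x·lx·mx = 43.621; T = 43.621/15.377 = 2.83677…
r ≈ ln(R0)/T = ln(15.377)/2.83677… = 0.96338… → 0.963

0.963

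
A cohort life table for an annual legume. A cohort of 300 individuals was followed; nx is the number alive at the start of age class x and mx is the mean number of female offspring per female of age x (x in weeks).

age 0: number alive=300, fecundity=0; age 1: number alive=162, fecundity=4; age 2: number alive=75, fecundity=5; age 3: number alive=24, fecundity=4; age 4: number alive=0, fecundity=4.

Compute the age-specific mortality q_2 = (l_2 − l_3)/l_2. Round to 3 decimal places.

0.680

lx = nx/n0 = nx/300: 1, 0.54, 0.25, 0.08, 0
q_2 = (l_2 − l_3) / l_2 = (0.25 − 0.08) / 0.25
     = 0.17 / 0.25 = 0.68 → 0.680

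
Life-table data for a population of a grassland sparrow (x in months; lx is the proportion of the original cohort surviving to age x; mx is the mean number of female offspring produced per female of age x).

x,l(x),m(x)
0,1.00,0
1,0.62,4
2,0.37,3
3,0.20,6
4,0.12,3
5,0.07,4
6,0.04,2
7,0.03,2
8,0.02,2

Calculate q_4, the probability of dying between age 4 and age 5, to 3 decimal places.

0.417

q_4 = (l_4 − l_5) / l_4 = (0.12 − 0.07) / 0.12
     = 0.05 / 0.12 = 0.416667… → 0.417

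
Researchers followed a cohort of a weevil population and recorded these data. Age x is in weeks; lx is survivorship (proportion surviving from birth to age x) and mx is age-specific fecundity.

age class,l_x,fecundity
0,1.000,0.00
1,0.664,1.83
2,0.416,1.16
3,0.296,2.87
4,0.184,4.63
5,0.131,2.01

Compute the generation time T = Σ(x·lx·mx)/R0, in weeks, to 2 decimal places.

2.58

lx·mx: 0, 1.21512, 0.48256, 0.84952, 0.85192, 0.26331 → R0 = 3.66243
x·lx·mx: 0, 1.21512, 0.96512, 2.54856, 3.40768, 1.31655 → Σ = 9.45303
T = 9.45303 / 3.66243 = 2.581081… → 2.58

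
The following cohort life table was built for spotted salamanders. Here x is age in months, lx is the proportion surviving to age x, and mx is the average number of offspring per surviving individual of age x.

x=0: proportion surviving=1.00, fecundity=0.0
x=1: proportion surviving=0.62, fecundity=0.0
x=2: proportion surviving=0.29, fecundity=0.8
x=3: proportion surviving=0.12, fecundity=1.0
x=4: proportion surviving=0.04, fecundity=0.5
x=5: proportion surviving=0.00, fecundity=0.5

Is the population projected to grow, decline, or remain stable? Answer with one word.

declining

R0 = Σ lx·mx = 0 + 0 + 0.232 + 0.12 + 0.02 + 0 = 0.372
R0 < 1, so the population is declining.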